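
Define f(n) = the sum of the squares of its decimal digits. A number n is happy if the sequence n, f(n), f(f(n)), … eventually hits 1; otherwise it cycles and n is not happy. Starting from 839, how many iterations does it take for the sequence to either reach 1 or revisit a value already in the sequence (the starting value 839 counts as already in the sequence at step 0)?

839 → 8² + 3² + 9² = 64 + 9 + 81 = 154
154 → 1² + 5² + 4² = 1 + 25 + 16 = 42
42 → 4² + 2² = 16 + 4 = 20
20 → 2² + 0² = 4 + 0 = 4
4 → 4² = 16
16 → 1² + 6² = 1 + 36 = 37
37 → 3² + 7² = 9 + 49 = 58
58 → 5² + 8² = 25 + 64 = 89
89 → 8² + 9² = 64 + 81 = 145
145 → 1² + 4² + 5² = 1 + 16 + 25 = 42  — 42 repeats.
That took 10 steps.

10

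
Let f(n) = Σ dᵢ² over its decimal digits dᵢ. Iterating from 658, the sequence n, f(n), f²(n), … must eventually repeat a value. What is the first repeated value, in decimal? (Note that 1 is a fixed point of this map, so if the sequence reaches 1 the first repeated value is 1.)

658 → 125
125 → 30
30 → 9
9 → 81
81 → 65
65 → 61
61 → 37
37 → 58
58 → 89
89 → 145
145 → 42
42 → 20
20 → 4
4 → 16
16 → 37  — 37 already appeared earlier.

37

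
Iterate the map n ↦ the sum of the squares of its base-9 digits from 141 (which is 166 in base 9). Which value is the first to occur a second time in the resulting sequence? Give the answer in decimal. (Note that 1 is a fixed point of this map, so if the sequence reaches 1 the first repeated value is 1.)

65

141 = (1,6,6)_9 → 1² + 6² + 6² = 73
73 = (8,1)_9 → 8² + 1² = 65
65 = (7,2)_9 → 7² + 2² = 53
53 = (5,8)_9 → 5² + 8² = 89
89 = (1,0,8)_9 → 1² + 0² + 8² = 65  — 65 already appeared earlier.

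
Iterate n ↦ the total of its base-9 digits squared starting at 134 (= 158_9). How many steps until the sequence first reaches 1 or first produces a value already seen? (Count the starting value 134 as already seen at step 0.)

6

134 = (1,5,8)_9 → 1² + 5² + 8² = 1 + 25 + 64 = 90
90 = (1,1,0)_9 → 1² + 1² + 0² = 1 + 1 + 0 = 2
2 = (2)_9 → 2² = 4
4 = (4)_9 → 4² = 16
16 = (1,7)_9 → 1² + 7² = 1 + 49 = 50
50 = (5,5)_9 → 5² + 5² = 25 + 25 = 50  — 50 repeats.
That took 6 steps.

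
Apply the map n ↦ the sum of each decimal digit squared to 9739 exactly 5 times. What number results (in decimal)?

9739 → 9² + 7² + 3² + 9² = 220
220 → 2² + 2² + 0² = 8
8 → 8² = 64
64 → 6² + 4² = 52
52 → 5² + 2² = 29

29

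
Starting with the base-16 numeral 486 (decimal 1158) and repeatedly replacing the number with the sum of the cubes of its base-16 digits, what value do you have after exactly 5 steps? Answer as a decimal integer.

1158 = (4,8,6)_16 → 4³ + 8³ + 6³ = 64 + 512 + 216 = 792
792 = (3,1,8)_16 → 3³ + 1³ + 8³ = 27 + 1 + 512 = 540
540 = (2,1,12)_16 → 2³ + 1³ + 12³ = 8 + 1 + 1728 = 1737
1737 = (6,12,9)_16 → 6³ + 12³ + 9³ = 216 + 1728 + 729 = 2673
2673 = (10,7,1)_16 → 10³ + 7³ + 1³ = 1000 + 343 + 1 = 1344

1344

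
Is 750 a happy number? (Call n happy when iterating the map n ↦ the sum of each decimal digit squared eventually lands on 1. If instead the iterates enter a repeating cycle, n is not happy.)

750 → 7² + 5² + 0² = 49 + 25 + 0 = 74
74 → 7² + 4² = 49 + 16 = 65
65 → 6² + 5² = 36 + 25 = 61
61 → 6² + 1² = 36 + 1 = 37
37 → 3² + 7² = 9 + 49 = 58
58 → 5² + 8² = 25 + 64 = 89
89 → 8² + 9² = 64 + 81 = 145
145 → 1² + 4² + 5² = 1 + 16 + 25 = 42
42 → 4² + 2² = 16 + 4 = 20
20 → 2² + 0² = 4 + 0 = 4
4 → 4² = 16
16 → 1² + 6² = 1 + 36 = 37  — 37 already seen; the sequence cycles without reaching 1.

not happy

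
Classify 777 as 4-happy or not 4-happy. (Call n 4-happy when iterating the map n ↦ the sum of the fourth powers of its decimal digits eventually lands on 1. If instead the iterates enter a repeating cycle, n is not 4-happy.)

not 4-happy

777 → 7⁴ + 7⁴ + 7⁴ = 7203
7203 → 7⁴ + 2⁴ + 0⁴ + 3⁴ = 2498
2498 → 2⁴ + 4⁴ + 9⁴ + 8⁴ = 10929
10929 → 1⁴ + 0⁴ + 9⁴ + 2⁴ + 9⁴ = 13139
13139 → 1⁴ + 3⁴ + 1⁴ + 3⁴ + 9⁴ = 6725
6725 → 6⁴ + 7⁴ + 2⁴ + 5⁴ = 4338
4338 → 4⁴ + 3⁴ + 3⁴ + 8⁴ = 4514
4514 → 4⁴ + 5⁴ + 1⁴ + 4⁴ = 1138
1138 → 1⁴ + 1⁴ + 3⁴ + 8⁴ = 4179
4179 → 4⁴ + 1⁴ + 7⁴ + 9⁴ = 9219
9219 → 9⁴ + 2⁴ + 1⁴ + 9⁴ = 13139  — 13139 already seen; the sequence cycles without reaching 1.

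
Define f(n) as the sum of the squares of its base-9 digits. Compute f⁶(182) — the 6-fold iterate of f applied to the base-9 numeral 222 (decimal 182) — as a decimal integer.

50

182 = (2,2,2)_9 → 2² + 2² + 2² = 4 + 4 + 4 = 12
12 = (1,3)_9 → 1² + 3² = 1 + 9 = 10
10 = (1,1)_9 → 1² + 1² = 1 + 1 = 2
2 = (2)_9 → 2² = 4
4 = (4)_9 → 4² = 16
16 = (1,7)_9 → 1² + 7² = 1 + 49 = 50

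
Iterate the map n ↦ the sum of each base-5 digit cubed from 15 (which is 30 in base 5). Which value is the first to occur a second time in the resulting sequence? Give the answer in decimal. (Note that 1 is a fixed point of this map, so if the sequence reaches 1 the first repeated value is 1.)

15 = (3,0)_5 → 3³ + 0³ = 27 + 0 = 27
27 = (1,0,2)_5 → 1³ + 0³ + 2³ = 1 + 0 + 8 = 9
9 = (1,4)_5 → 1³ + 4³ = 1 + 64 = 65
65 = (2,3,0)_5 → 2³ + 3³ + 0³ = 8 + 27 + 0 = 35
35 = (1,2,0)_5 → 1³ + 2³ + 0³ = 1 + 8 + 0 = 9  — 9 already appeared earlier.

9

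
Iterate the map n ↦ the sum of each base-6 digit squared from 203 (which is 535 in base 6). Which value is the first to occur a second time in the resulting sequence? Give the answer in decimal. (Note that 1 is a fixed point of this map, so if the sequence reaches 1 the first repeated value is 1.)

17

203 = (5,3,5)_6 → 5² + 3² + 5² = 25 + 9 + 25 = 59
59 = (1,3,5)_6 → 1² + 3² + 5² = 1 + 9 + 25 = 35
35 = (5,5)_6 → 5² + 5² = 25 + 25 = 50
50 = (1,2,2)_6 → 1² + 2² + 2² = 1 + 4 + 4 = 9
9 = (1,3)_6 → 1² + 3² = 1 + 9 = 10
10 = (1,4)_6 → 1² + 4² = 1 + 16 = 17
17 = (2,5)_6 → 2² + 5² = 4 + 25 = 29
29 = (4,5)_6 → 4² + 5² = 16 + 25 = 41
41 = (1,0,5)_6 → 1² + 0² + 5² = 1 + 0 + 25 = 26
26 = (4,2)_6 → 4² + 2² = 16 + 4 = 20
20 = (3,2)_6 → 3² + 2² = 9 + 4 = 13
13 = (2,1)_6 → 2² + 1² = 4 + 1 = 5
5 = (5)_6 → 5² = 25
25 = (4,1)_6 → 4² + 1² = 16 + 1 = 17  — 17 already appeared earlier.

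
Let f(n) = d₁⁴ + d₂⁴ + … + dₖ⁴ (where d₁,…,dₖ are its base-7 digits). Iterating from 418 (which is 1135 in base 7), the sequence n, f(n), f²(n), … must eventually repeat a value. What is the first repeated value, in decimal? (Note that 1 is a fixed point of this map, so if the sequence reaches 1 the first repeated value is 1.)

418 = (1,1,3,5)_7 → 1⁴ + 1⁴ + 3⁴ + 5⁴ = 1 + 1 + 81 + 625 = 708
708 = (2,0,3,1)_7 → 2⁴ + 0⁴ + 3⁴ + 1⁴ = 16 + 0 + 81 + 1 = 98
98 = (2,0,0)_7 → 2⁴ + 0⁴ + 0⁴ = 16 + 0 + 0 = 16
16 = (2,2)_7 → 2⁴ + 2⁴ = 16 + 16 = 32
32 = (4,4)_7 → 4⁴ + 4⁴ = 256 + 256 = 512
512 = (1,3,3,1)_7 → 1⁴ + 3⁴ + 3⁴ + 1⁴ = 1 + 81 + 81 + 1 = 164
164 = (3,2,3)_7 → 3⁴ + 2⁴ + 3⁴ = 81 + 16 + 81 = 178
178 = (3,4,3)_7 → 3⁴ + 4⁴ + 3⁴ = 81 + 256 + 81 = 418  — 418 already appeared earlier.

418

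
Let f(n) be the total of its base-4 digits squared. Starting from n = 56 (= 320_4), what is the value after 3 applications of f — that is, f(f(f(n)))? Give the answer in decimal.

56 = (3,2,0)_4 → 3² + 2² + 0² = 9 + 4 + 0 = 13
13 = (3,1)_4 → 3² + 1² = 9 + 1 = 10
10 = (2,2)_4 → 2² + 2² = 4 + 4 = 8

8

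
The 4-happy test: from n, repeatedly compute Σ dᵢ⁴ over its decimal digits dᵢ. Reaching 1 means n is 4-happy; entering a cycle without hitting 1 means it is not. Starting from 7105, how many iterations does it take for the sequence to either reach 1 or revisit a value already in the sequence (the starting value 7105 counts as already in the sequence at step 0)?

11

7105 → 7⁴ + 1⁴ + 0⁴ + 5⁴ = 3027
3027 → 3⁴ + 0⁴ + 2⁴ + 7⁴ = 2498
2498 → 2⁴ + 4⁴ + 9⁴ + 8⁴ = 10929
10929 → 1⁴ + 0⁴ + 9⁴ + 2⁴ + 9⁴ = 13139
13139 → 1⁴ + 3⁴ + 1⁴ + 3⁴ + 9⁴ = 6725
6725 → 6⁴ + 7⁴ + 2⁴ + 5⁴ = 4338
4338 → 4⁴ + 3⁴ + 3⁴ + 8⁴ = 4514
4514 → 4⁴ + 5⁴ + 1⁴ + 4⁴ = 1138
1138 → 1⁴ + 1⁴ + 3⁴ + 8⁴ = 4179
4179 → 4⁴ + 1⁴ + 7⁴ + 9⁴ = 9219
9219 → 9⁴ + 2⁴ + 1⁴ + 9⁴ = 13139  — 13139 repeats.
That took 11 steps.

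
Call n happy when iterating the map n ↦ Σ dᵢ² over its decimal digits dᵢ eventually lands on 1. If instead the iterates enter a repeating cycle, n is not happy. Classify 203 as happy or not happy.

happy

203 → 2² + 0² + 3² = 13
13 → 1² + 3² = 10
10 → 1² + 0² = 1  — reached 1.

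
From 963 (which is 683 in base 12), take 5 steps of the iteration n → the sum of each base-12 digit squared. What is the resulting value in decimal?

146

963 = (6,8,3)_12 → 109
109 = (9,1)_12 → 82
82 = (6,10)_12 → 136
136 = (11,4)_12 → 137
137 = (11,5)_12 → 146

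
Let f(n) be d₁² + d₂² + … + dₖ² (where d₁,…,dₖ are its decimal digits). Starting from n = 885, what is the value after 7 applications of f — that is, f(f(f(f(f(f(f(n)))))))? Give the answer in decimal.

885 → 153
153 → 35
35 → 34
34 → 25
25 → 29
29 → 85
85 → 89

89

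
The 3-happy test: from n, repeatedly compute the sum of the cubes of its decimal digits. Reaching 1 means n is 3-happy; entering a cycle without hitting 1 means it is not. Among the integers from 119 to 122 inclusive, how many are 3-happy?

119: 119 → 731 → 371 → 371  — not 3-happy
120: 120 → 9 → 729 → 1080 → 513 → 153 → 153  — not 3-happy
121: 121 → 10 → 1  — 3-happy
122: 122 → 17 → 344 → 155 → 251 → 134 → 92 → 737 → 713 → 371 → 371  — not 3-happy
3-happy: 121

1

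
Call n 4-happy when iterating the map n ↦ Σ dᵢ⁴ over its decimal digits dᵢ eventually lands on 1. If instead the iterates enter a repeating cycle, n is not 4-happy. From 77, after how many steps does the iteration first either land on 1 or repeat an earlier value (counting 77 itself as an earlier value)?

77 → 7⁴ + 7⁴ = 2401 + 2401 = 4802
4802 → 4⁴ + 8⁴ + 0⁴ + 2⁴ = 256 + 4096 + 0 + 16 = 4368
4368 → 4⁴ + 3⁴ + 6⁴ + 8⁴ = 256 + 81 + 1296 + 4096 = 5729
5729 → 5⁴ + 7⁴ + 2⁴ + 9⁴ = 625 + 2401 + 16 + 6561 = 9603
9603 → 9⁴ + 6⁴ + 0⁴ + 3⁴ = 6561 + 1296 + 0 + 81 = 7938
7938 → 7⁴ + 9⁴ + 3⁴ + 8⁴ = 2401 + 6561 + 81 + 4096 = 13139
13139 → 1⁴ + 3⁴ + 1⁴ + 3⁴ + 9⁴ = 1 + 81 + 1 + 81 + 6561 = 6725
6725 → 6⁴ + 7⁴ + 2⁴ + 5⁴ = 1296 + 2401 + 16 + 625 = 4338
4338 → 4⁴ + 3⁴ + 3⁴ + 8⁴ = 256 + 81 + 81 + 4096 = 4514
4514 → 4⁴ + 5⁴ + 1⁴ + 4⁴ = 256 + 625 + 1 + 256 = 1138
1138 → 1⁴ + 1⁴ + 3⁴ + 8⁴ = 1 + 1 + 81 + 4096 = 4179
4179 → 4⁴ + 1⁴ + 7⁴ + 9⁴ = 256 + 1 + 2401 + 6561 = 9219
9219 → 9⁴ + 2⁴ + 1⁴ + 9⁴ = 6561 + 16 + 1 + 6561 = 13139  — 13139 repeats.
That took 13 steps.

13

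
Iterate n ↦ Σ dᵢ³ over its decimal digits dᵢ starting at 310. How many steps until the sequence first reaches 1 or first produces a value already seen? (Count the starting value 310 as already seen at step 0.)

310 → 28
28 → 520
520 → 133
133 → 55
55 → 250
250 → 133  — 133 repeats.
That took 6 steps.

6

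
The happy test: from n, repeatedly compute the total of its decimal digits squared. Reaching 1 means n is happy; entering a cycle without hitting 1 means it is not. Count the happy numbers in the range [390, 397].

3

390: 390 → 90 → 81 → 65 → 61 → 37 → 58 → 89 → 145 → 42 → 20 → 4 → 16 → 37  — not happy
391: 391 → 91 → 82 → 68 → 100 → 1  — happy
392: 392 → 94 → 97 → 130 → 10 → 1  — happy
393: 393 → 99 → 162 → 41 → 17 → 50 → 25 → 29 → 85 → 89 → 145 → 42 → 20 → 4 → 16 → 37 → 58 → 89  — not happy
394: 394 → 106 → 37 → 58 → 89 → 145 → 42 → 20 → 4 → 16 → 37  — not happy
395: 395 → 115 → 27 → 53 → 34 → 25 → 29 → 85 → 89 → 145 → 42 → 20 → 4 → 16 → 37 → 58 → 89  — not happy
396: 396 → 126 → 41 → 17 → 50 → 25 → 29 → 85 → 89 → 145 → 42 → 20 → 4 → 16 → 37 → 58 → 89  — not happy
397: 397 → 139 → 91 → 82 → 68 → 100 → 1  — happy
happy: 391, 392, 397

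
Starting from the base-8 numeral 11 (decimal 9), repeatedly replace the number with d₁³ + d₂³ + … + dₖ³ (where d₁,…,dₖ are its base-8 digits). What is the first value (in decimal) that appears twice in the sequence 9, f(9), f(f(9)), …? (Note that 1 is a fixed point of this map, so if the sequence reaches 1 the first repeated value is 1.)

1

9 = (1,1)_8 → 1³ + 1³ = 1 + 1 = 2
2 = (2)_8 → 2³ = 8
8 = (1,0)_8 → 1³ + 0³ = 1 + 0 = 1  — reached the fixed point 1.
1 → 1, so 1 is the first repeated value.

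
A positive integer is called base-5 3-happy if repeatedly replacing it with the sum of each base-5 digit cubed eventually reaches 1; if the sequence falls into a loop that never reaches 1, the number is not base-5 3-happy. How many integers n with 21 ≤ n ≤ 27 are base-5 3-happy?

21: 21 → 65 → 35 → 9 → 65  — not base-5 3-happy
22: 22 → 72 → 80 → 28 → 28  — not base-5 3-happy
23: 23 → 91 → 55 → 9 → 65 → 35 → 9  — not base-5 3-happy
24: 24 → 128 → 28 → 28  — not base-5 3-happy
25: 25 → 1  — base-5 3-happy
26: 26 → 2 → 8 → 28 → 28  — not base-5 3-happy
27: 27 → 9 → 65 → 35 → 9  — not base-5 3-happy
base-5 3-happy: 25

1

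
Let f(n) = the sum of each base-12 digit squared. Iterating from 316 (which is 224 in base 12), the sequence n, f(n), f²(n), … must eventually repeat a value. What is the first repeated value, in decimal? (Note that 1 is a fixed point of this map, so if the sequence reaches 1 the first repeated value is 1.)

26

316 = (2,2,4)_12 → 2² + 2² + 4² = 24
24 = (2,0)_12 → 2² + 0² = 4
4 = (4)_12 → 4² = 16
16 = (1,4)_12 → 1² + 4² = 17
17 = (1,5)_12 → 1² + 5² = 26
26 = (2,2)_12 → 2² + 2² = 8
8 = (8)_12 → 8² = 64
64 = (5,4)_12 → 5² + 4² = 41
41 = (3,5)_12 → 3² + 5² = 34
34 = (2,10)_12 → 2² + 10² = 104
104 = (8,8)_12 → 8² + 8² = 128
128 = (10,8)_12 → 10² + 8² = 164
164 = (1,1,8)_12 → 1² + 1² + 8² = 66
66 = (5,6)_12 → 5² + 6² = 61
61 = (5,1)_12 → 5² + 1² = 26  — 26 already appeared earlier.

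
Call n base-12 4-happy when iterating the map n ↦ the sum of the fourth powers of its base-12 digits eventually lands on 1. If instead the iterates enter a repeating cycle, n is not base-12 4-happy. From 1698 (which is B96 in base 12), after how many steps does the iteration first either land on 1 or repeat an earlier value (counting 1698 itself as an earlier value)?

1698 = (11,9,6)_12 → 11⁴ + 9⁴ + 6⁴ = 14641 + 6561 + 1296 = 22498
22498 = (1,1,0,2,10)_12 → 1⁴ + 1⁴ + 0⁴ + 2⁴ + 10⁴ = 1 + 1 + 0 + 16 + 10000 = 10018
10018 = (5,9,6,10)_12 → 5⁴ + 9⁴ + 6⁴ + 10⁴ = 625 + 6561 + 1296 + 10000 = 18482
18482 = (10,8,4,2)_12 → 10⁴ + 8⁴ + 4⁴ + 2⁴ = 10000 + 4096 + 256 + 16 = 14368
14368 = (8,3,9,4)_12 → 8⁴ + 3⁴ + 9⁴ + 4⁴ = 4096 + 81 + 6561 + 256 = 10994
10994 = (6,4,4,2)_12 → 6⁴ + 4⁴ + 4⁴ + 2⁴ = 1296 + 256 + 256 + 16 = 1824
1824 = (1,0,8,0)_12 → 1⁴ + 0⁴ + 8⁴ + 0⁴ = 1 + 0 + 4096 + 0 = 4097
4097 = (2,4,5,5)_12 → 2⁴ + 4⁴ + 5⁴ + 5⁴ = 16 + 256 + 625 + 625 = 1522
1522 = (10,6,10)_12 → 10⁴ + 6⁴ + 10⁴ = 10000 + 1296 + 10000 = 21296
21296 = (1,0,3,10,8)_12 → 1⁴ + 0⁴ + 3⁴ + 10⁴ + 8⁴ = 1 + 0 + 81 + 10000 + 4096 = 14178
14178 = (8,2,5,6)_12 → 8⁴ + 2⁴ + 5⁴ + 6⁴ = 4096 + 16 + 625 + 1296 = 6033
6033 = (3,5,10,9)_12 → 3⁴ + 5⁴ + 10⁴ + 9⁴ = 81 + 625 + 10000 + 6561 = 17267
17267 = (9,11,10,11)_12 → 9⁴ + 11⁴ + 10⁴ + 11⁴ = 6561 + 14641 + 10000 + 14641 = 45843
45843 = (2,2,6,4,3)_12 → 2⁴ + 2⁴ + 6⁴ + 4⁴ + 3⁴ = 16 + 16 + 1296 + 256 + 81 = 1665
1665 = (11,6,9)_12 → 11⁴ + 6⁴ + 9⁴ = 14641 + 1296 + 6561 = 22498  — 22498 repeats.
That took 15 steps.

15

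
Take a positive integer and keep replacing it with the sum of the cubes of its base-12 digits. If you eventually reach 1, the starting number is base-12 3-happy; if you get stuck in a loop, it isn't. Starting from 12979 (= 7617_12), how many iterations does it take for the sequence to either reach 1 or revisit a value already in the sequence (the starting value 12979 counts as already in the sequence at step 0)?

12979 = (7,6,1,7)_12 → 7³ + 6³ + 1³ + 7³ = 343 + 216 + 1 + 343 = 903
903 = (6,3,3)_12 → 6³ + 3³ + 3³ = 216 + 27 + 27 = 270
270 = (1,10,6)_12 → 1³ + 10³ + 6³ = 1 + 1000 + 216 = 1217
1217 = (8,5,5)_12 → 8³ + 5³ + 5³ = 512 + 125 + 125 = 762
762 = (5,3,6)_12 → 5³ + 3³ + 6³ = 125 + 27 + 216 = 368
368 = (2,6,8)_12 → 2³ + 6³ + 8³ = 8 + 216 + 512 = 736
736 = (5,1,4)_12 → 5³ + 1³ + 4³ = 125 + 1 + 64 = 190
190 = (1,3,10)_12 → 1³ + 3³ + 10³ = 1 + 27 + 1000 = 1028
1028 = (7,1,8)_12 → 7³ + 1³ + 8³ = 343 + 1 + 512 = 856
856 = (5,11,4)_12 → 5³ + 11³ + 4³ = 125 + 1331 + 64 = 1520
1520 = (10,6,8)_12 → 10³ + 6³ + 8³ = 1000 + 216 + 512 = 1728
1728 = (1,0,0,0)_12 → 1³ + 0³ + 0³ + 0³ = 1 + 0 + 0 + 0 = 1  — reached 1.
That took 12 steps.

12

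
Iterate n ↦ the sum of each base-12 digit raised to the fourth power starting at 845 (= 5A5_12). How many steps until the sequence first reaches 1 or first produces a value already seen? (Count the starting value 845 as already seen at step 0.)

845 = (5,10,5)_12 → 5⁴ + 10⁴ + 5⁴ = 11250
11250 = (6,6,1,6)_12 → 6⁴ + 6⁴ + 1⁴ + 6⁴ = 3889
3889 = (2,3,0,1)_12 → 2⁴ + 3⁴ + 0⁴ + 1⁴ = 98
98 = (8,2)_12 → 8⁴ + 2⁴ = 4112
4112 = (2,4,6,8)_12 → 2⁴ + 4⁴ + 6⁴ + 8⁴ = 5664
5664 = (3,3,4,0)_12 → 3⁴ + 3⁴ + 4⁴ + 0⁴ = 418
418 = (2,10,10)_12 → 2⁴ + 10⁴ + 10⁴ = 20016
20016 = (11,7,0,0)_12 → 11⁴ + 7⁴ + 0⁴ + 0⁴ = 17042
17042 = (9,10,4,2)_12 → 9⁴ + 10⁴ + 4⁴ + 2⁴ = 16833
16833 = (9,8,10,9)_12 → 9⁴ + 8⁴ + 10⁴ + 9⁴ = 27218
27218 = (1,3,9,0,2)_12 → 1⁴ + 3⁴ + 9⁴ + 0⁴ + 2⁴ = 6659
6659 = (3,10,2,11)_12 → 3⁴ + 10⁴ + 2⁴ + 11⁴ = 24738
24738 = (1,2,3,9,6)_12 → 1⁴ + 2⁴ + 3⁴ + 9⁴ + 6⁴ = 7955
7955 = (4,7,2,11)_12 → 4⁴ + 7⁴ + 2⁴ + 11⁴ = 17314
17314 = (10,0,2,10)_12 → 10⁴ + 0⁴ + 2⁴ + 10⁴ = 20016  — 20016 repeats.
That took 15 steps.

15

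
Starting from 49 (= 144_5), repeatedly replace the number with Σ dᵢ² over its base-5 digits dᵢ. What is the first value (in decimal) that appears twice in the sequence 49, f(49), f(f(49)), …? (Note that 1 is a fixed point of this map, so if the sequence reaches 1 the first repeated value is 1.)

49 = (1,4,4)_5 → 1² + 4² + 4² = 33
33 = (1,1,3)_5 → 1² + 1² + 3² = 11
11 = (2,1)_5 → 2² + 1² = 5
5 = (1,0)_5 → 1² + 0² = 1  — reached the fixed point 1.
1 → 1, so 1 is the first repeated value.

1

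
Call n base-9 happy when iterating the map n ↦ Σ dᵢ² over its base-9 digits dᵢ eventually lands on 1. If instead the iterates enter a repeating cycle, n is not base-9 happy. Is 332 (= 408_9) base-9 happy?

not base-9 happy

332 = (4,0,8)_9 → 4² + 0² + 8² = 80
80 = (8,8)_9 → 8² + 8² = 128
128 = (1,5,2)_9 → 1² + 5² + 2² = 30
30 = (3,3)_9 → 3² + 3² = 18
18 = (2,0)_9 → 2² + 0² = 4
4 = (4)_9 → 4² = 16
16 = (1,7)_9 → 1² + 7² = 50
50 = (5,5)_9 → 5² + 5² = 50  — 50 already seen; the sequence cycles without reaching 1.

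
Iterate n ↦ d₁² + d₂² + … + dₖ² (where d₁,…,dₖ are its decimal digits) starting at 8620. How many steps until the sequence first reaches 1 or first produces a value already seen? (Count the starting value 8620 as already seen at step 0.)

8620 → 8² + 6² + 2² + 0² = 64 + 36 + 4 + 0 = 104
104 → 1² + 0² + 4² = 1 + 0 + 16 = 17
17 → 1² + 7² = 1 + 49 = 50
50 → 5² + 0² = 25 + 0 = 25
25 → 2² + 5² = 4 + 25 = 29
29 → 2² + 9² = 4 + 81 = 85
85 → 8² + 5² = 64 + 25 = 89
89 → 8² + 9² = 64 + 81 = 145
145 → 1² + 4² + 5² = 1 + 16 + 25 = 42
42 → 4² + 2² = 16 + 4 = 20
20 → 2² + 0² = 4 + 0 = 4
4 → 4² = 16
16 → 1² + 6² = 1 + 36 = 37
37 → 3² + 7² = 9 + 49 = 58
58 → 5² + 8² = 25 + 64 = 89  — 89 repeats.
That took 15 steps.

15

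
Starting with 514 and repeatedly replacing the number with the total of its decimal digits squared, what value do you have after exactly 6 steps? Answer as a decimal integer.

58

514 → 5² + 1² + 4² = 42
42 → 4² + 2² = 20
20 → 2² + 0² = 4
4 → 4² = 16
16 → 1² + 6² = 37
37 → 3² + 7² = 58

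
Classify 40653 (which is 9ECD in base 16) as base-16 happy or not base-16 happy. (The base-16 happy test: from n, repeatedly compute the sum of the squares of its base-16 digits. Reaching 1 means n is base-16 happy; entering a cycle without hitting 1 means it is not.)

base-16 happy

40653 = (9,14,12,13)_16 → 9² + 14² + 12² + 13² = 590
590 = (2,4,14)_16 → 2² + 4² + 14² = 216
216 = (13,8)_16 → 13² + 8² = 233
233 = (14,9)_16 → 14² + 9² = 277
277 = (1,1,5)_16 → 1² + 1² + 5² = 27
27 = (1,11)_16 → 1² + 11² = 122
122 = (7,10)_16 → 7² + 10² = 149
149 = (9,5)_16 → 9² + 5² = 106
106 = (6,10)_16 → 6² + 10² = 136
136 = (8,8)_16 → 8² + 8² = 128
128 = (8,0)_16 → 8² + 0² = 64
64 = (4,0)_16 → 4² + 0² = 16
16 = (1,0)_16 → 1² + 0² = 1  — reached 1.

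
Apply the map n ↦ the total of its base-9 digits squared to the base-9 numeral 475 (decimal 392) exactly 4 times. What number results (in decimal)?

16

392 = (4,7,5)_9 → 4² + 7² + 5² = 16 + 49 + 25 = 90
90 = (1,1,0)_9 → 1² + 1² + 0² = 1 + 1 + 0 = 2
2 = (2)_9 → 2² = 4
4 = (4)_9 → 4² = 16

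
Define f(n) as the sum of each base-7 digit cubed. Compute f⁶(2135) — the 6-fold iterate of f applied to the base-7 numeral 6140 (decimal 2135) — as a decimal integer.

197

2135 = (6,1,4,0)_7 → 6³ + 1³ + 4³ + 0³ = 281
281 = (5,5,1)_7 → 5³ + 5³ + 1³ = 251
251 = (5,0,6)_7 → 5³ + 0³ + 6³ = 341
341 = (6,6,5)_7 → 6³ + 6³ + 5³ = 557
557 = (1,4,2,4)_7 → 1³ + 4³ + 2³ + 4³ = 137
137 = (2,5,4)_7 → 2³ + 5³ + 4³ = 197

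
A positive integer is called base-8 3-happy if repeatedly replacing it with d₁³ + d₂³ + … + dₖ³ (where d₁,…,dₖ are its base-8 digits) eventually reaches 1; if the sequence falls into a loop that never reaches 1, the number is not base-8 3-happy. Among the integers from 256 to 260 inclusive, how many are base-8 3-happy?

4

256: 256 → 64 → 1  (reaches 1)
257: 257 → 65 → 2 → 8 → 1  (reaches 1)
258: 258 → 72 → 2 → 8 → 1  (reaches 1)
259: 259 → 91 → 55 → 559 → 469 → 476 → 434 → 440 → 559  (repeats 559)
260: 260 → 128 → 8 → 1  (reaches 1)
base-8 3-happy: 256, 257, 258, 260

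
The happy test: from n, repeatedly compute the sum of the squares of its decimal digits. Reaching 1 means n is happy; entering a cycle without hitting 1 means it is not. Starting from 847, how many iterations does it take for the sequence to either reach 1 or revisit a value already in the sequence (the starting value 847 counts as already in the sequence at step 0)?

847 → 8² + 4² + 7² = 64 + 16 + 49 = 129
129 → 1² + 2² + 9² = 1 + 4 + 81 = 86
86 → 8² + 6² = 64 + 36 = 100
100 → 1² + 0² + 0² = 1 + 0 + 0 = 1  — reached 1.
That took 4 steps.

4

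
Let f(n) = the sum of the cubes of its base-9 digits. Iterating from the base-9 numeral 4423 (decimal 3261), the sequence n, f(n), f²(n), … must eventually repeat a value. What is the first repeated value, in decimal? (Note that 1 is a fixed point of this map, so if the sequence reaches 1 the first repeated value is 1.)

3261 = (4,4,2,3)_9 → 4³ + 4³ + 2³ + 3³ = 163
163 = (2,0,1)_9 → 2³ + 0³ + 1³ = 9
9 = (1,0)_9 → 1³ + 0³ = 1  — reached the fixed point 1.
1 → 1, so 1 is the first repeated value.

1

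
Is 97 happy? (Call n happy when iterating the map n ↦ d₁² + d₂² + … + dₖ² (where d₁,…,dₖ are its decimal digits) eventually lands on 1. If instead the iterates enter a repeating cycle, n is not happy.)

happy

97 → 130
130 → 10
10 → 1  — reached 1.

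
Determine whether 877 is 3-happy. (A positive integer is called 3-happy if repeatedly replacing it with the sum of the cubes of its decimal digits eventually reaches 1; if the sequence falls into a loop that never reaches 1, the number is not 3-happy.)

877 → 8³ + 7³ + 7³ = 1198
1198 → 1³ + 1³ + 9³ + 8³ = 1243
1243 → 1³ + 2³ + 4³ + 3³ = 100
100 → 1³ + 0³ + 0³ = 1  — reached 1.

3-happy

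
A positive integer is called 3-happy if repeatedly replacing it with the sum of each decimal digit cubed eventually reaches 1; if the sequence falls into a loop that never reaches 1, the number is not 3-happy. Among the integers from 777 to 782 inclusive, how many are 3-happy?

777: 777 → 1029 → 738 → 882 → 1032 → 36 → 243 → 99 → 1458 → 702 → 351 → 153 → 153  — not 3-happy
778: 778 → 1198 → 1243 → 100 → 1  — 3-happy
779: 779 → 1415 → 191 → 731 → 371 → 371  — not 3-happy
780: 780 → 855 → 762 → 567 → 684 → 792 → 1080 → 513 → 153 → 153  — not 3-happy
781: 781 → 856 → 853 → 664 → 496 → 1009 → 730 → 370 → 370  — not 3-happy
782: 782 → 863 → 755 → 593 → 881 → 1025 → 134 → 92 → 737 → 713 → 371 → 371  — not 3-happy
3-happy: 778

1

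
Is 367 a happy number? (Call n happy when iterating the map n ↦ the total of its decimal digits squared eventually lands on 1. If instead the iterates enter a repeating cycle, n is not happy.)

367 → 3² + 6² + 7² = 94
94 → 9² + 4² = 97
97 → 9² + 7² = 130
130 → 1² + 3² + 0² = 10
10 → 1² + 0² = 1  — reached 1.

happy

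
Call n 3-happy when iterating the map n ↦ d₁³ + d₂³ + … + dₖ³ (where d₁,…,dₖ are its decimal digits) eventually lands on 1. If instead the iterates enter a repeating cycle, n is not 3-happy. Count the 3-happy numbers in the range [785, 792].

785: 785 → 980 → 1241 → 74 → 407 → 407  — not 3-happy
786: 786 → 1071 → 345 → 216 → 225 → 141 → 66 → 432 → 99 → 1458 → 702 → 351 → 153 → 153  — not 3-happy
787: 787 → 1198 → 1243 → 100 → 1  — 3-happy
788: 788 → 1367 → 587 → 980 → 1241 → 74 → 407 → 407  — not 3-happy
789: 789 → 1584 → 702 → 351 → 153 → 153  — not 3-happy
790: 790 → 1072 → 352 → 160 → 217 → 352  — not 3-happy
791: 791 → 1073 → 371 → 371  — not 3-happy
792: 792 → 1080 → 513 → 153 → 153  — not 3-happy
3-happy: 787

1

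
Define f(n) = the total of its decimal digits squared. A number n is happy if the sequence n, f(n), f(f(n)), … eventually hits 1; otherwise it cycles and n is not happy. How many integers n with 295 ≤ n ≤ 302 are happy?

2

295: 295 → 110 → 2 → 4 → 16 → 37 → 58 → 89 → 145 → 42 → 20 → 4  — not happy
296: 296 → 121 → 6 → 36 → 45 → 41 → 17 → 50 → 25 → 29 → 85 → 89 → 145 → 42 → 20 → 4 → 16 → 37 → 58 → 89  — not happy
297: 297 → 134 → 26 → 40 → 16 → 37 → 58 → 89 → 145 → 42 → 20 → 4 → 16  — not happy
298: 298 → 149 → 98 → 145 → 42 → 20 → 4 → 16 → 37 → 58 → 89 → 145  — not happy
299: 299 → 166 → 73 → 58 → 89 → 145 → 42 → 20 → 4 → 16 → 37 → 58  — not happy
300: 300 → 9 → 81 → 65 → 61 → 37 → 58 → 89 → 145 → 42 → 20 → 4 → 16 → 37  — not happy
301: 301 → 10 → 1  — happy
302: 302 → 13 → 10 → 1  — happy
happy: 301, 302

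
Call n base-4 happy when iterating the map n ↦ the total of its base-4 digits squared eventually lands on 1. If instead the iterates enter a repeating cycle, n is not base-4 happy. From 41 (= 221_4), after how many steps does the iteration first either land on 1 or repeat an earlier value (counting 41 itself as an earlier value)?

5

41 = (2,2,1)_4 → 9
9 = (2,1)_4 → 5
5 = (1,1)_4 → 2
2 = (2)_4 → 4
4 = (1,0)_4 → 1  — reached 1.
That took 5 steps.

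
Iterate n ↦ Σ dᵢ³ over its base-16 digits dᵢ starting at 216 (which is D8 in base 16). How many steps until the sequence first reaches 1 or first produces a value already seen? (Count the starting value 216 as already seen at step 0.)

216 = (13,8)_16 → 13³ + 8³ = 2709
2709 = (10,9,5)_16 → 10³ + 9³ + 5³ = 1854
1854 = (7,3,14)_16 → 7³ + 3³ + 14³ = 3114
3114 = (12,2,10)_16 → 12³ + 2³ + 10³ = 2736
2736 = (10,11,0)_16 → 10³ + 11³ + 0³ = 2331
2331 = (9,1,11)_16 → 9³ + 1³ + 11³ = 2061
2061 = (8,0,13)_16 → 8³ + 0³ + 13³ = 2709  — 2709 repeats.
That took 7 steps.

7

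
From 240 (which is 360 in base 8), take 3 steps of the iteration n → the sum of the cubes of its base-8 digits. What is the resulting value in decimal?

281

240 = (3,6,0)_8 → 3³ + 6³ + 0³ = 243
243 = (3,6,3)_8 → 3³ + 6³ + 3³ = 270
270 = (4,1,6)_8 → 4³ + 1³ + 6³ = 281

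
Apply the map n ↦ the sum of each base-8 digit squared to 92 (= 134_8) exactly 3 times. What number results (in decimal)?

26

92 = (1,3,4)_8 → 1² + 3² + 4² = 1 + 9 + 16 = 26
26 = (3,2)_8 → 3² + 2² = 9 + 4 = 13
13 = (1,5)_8 → 1² + 5² = 1 + 25 = 26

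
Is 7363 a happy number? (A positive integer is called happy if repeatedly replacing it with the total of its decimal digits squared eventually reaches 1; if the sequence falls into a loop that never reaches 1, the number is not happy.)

happy

7363 → 7² + 3² + 6² + 3² = 49 + 9 + 36 + 9 = 103
103 → 1² + 0² + 3² = 1 + 0 + 9 = 10
10 → 1² + 0² = 1 + 0 = 1  — reached 1.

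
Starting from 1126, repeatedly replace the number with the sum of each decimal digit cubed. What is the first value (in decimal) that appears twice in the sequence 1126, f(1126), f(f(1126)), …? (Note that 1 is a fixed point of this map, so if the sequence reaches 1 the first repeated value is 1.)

1126 → 1³ + 1³ + 2³ + 6³ = 1 + 1 + 8 + 216 = 226
226 → 2³ + 2³ + 6³ = 8 + 8 + 216 = 232
232 → 2³ + 3³ + 2³ = 8 + 27 + 8 = 43
43 → 4³ + 3³ = 64 + 27 = 91
91 → 9³ + 1³ = 729 + 1 = 730
730 → 7³ + 3³ + 0³ = 343 + 27 + 0 = 370
370 → 3³ + 7³ + 0³ = 27 + 343 + 0 = 370  — 370 already appeared earlier.

370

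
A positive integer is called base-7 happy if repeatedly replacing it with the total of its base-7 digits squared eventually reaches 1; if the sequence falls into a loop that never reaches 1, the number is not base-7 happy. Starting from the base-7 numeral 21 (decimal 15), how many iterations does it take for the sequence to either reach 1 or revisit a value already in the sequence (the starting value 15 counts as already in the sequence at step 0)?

15 = (2,1)_7 → 2² + 1² = 4 + 1 = 5
5 = (5)_7 → 5² = 25
25 = (3,4)_7 → 3² + 4² = 9 + 16 = 25  — 25 repeats.
That took 3 steps.

3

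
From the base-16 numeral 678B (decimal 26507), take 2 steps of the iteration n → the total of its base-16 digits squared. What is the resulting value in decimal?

26507 = (6,7,8,11)_16 → 6² + 7² + 8² + 11² = 270
270 = (1,0,14)_16 → 1² + 0² + 14² = 197

197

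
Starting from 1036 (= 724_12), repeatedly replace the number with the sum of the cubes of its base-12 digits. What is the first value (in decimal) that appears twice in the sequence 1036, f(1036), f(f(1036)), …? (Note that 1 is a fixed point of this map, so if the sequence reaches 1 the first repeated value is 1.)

1036 = (7,2,4)_12 → 7³ + 2³ + 4³ = 415
415 = (2,10,7)_12 → 2³ + 10³ + 7³ = 1351
1351 = (9,4,7)_12 → 9³ + 4³ + 7³ = 1136
1136 = (7,10,8)_12 → 7³ + 10³ + 8³ = 1855
1855 = (1,0,10,7)_12 → 1³ + 0³ + 10³ + 7³ = 1344
1344 = (9,4,0)_12 → 9³ + 4³ + 0³ = 793
793 = (5,6,1)_12 → 5³ + 6³ + 1³ = 342
342 = (2,4,6)_12 → 2³ + 4³ + 6³ = 288
288 = (2,0,0)_12 → 2³ + 0³ + 0³ = 8
8 = (8)_12 → 8³ = 512
512 = (3,6,8)_12 → 3³ + 6³ + 8³ = 755
755 = (5,2,11)_12 → 5³ + 2³ + 11³ = 1464
1464 = (10,2,0)_12 → 10³ + 2³ + 0³ = 1008
1008 = (7,0,0)_12 → 7³ + 0³ + 0³ = 343
343 = (2,4,7)_12 → 2³ + 4³ + 7³ = 415  — 415 already appeared earlier.

415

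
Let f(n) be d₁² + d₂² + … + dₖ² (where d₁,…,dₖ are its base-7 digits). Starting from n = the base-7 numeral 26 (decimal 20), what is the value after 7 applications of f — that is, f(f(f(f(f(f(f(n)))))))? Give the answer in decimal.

2

20 = (2,6)_7 → 2² + 6² = 40
40 = (5,5)_7 → 5² + 5² = 50
50 = (1,0,1)_7 → 1² + 0² + 1² = 2
2 = (2)_7 → 2² = 4
4 = (4)_7 → 4² = 16
16 = (2,2)_7 → 2² + 2² = 8
8 = (1,1)_7 → 1² + 1² = 2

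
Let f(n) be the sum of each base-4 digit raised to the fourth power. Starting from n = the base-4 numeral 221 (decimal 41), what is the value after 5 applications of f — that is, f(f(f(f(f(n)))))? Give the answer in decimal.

41 = (2,2,1)_4 → 2⁴ + 2⁴ + 1⁴ = 16 + 16 + 1 = 33
33 = (2,0,1)_4 → 2⁴ + 0⁴ + 1⁴ = 16 + 0 + 1 = 17
17 = (1,0,1)_4 → 1⁴ + 0⁴ + 1⁴ = 1 + 0 + 1 = 2
2 = (2)_4 → 2⁴ = 16
16 = (1,0,0)_4 → 1⁴ + 0⁴ + 0⁴ = 1 + 0 + 0 = 1

1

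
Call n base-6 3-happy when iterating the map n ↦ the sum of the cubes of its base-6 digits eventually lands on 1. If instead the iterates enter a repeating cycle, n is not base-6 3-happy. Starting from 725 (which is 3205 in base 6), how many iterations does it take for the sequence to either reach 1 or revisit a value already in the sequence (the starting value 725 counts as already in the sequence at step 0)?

5

725 = (3,2,0,5)_6 → 3³ + 2³ + 0³ + 5³ = 160
160 = (4,2,4)_6 → 4³ + 2³ + 4³ = 136
136 = (3,4,4)_6 → 3³ + 4³ + 4³ = 155
155 = (4,1,5)_6 → 4³ + 1³ + 5³ = 190
190 = (5,1,4)_6 → 5³ + 1³ + 4³ = 190  — 190 repeats.
That took 5 steps.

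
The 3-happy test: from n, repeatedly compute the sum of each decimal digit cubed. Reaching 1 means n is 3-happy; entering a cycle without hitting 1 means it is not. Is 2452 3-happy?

2452 → 2³ + 4³ + 5³ + 2³ = 205
205 → 2³ + 0³ + 5³ = 133
133 → 1³ + 3³ + 3³ = 55
55 → 5³ + 5³ = 250
250 → 2³ + 5³ + 0³ = 133  — 133 already seen; the sequence cycles without reaching 1.

not 3-happy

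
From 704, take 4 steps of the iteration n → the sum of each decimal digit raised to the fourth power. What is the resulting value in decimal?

704 → 7⁴ + 0⁴ + 4⁴ = 2657
2657 → 2⁴ + 6⁴ + 5⁴ + 7⁴ = 4338
4338 → 4⁴ + 3⁴ + 3⁴ + 8⁴ = 4514
4514 → 4⁴ + 5⁴ + 1⁴ + 4⁴ = 1138

1138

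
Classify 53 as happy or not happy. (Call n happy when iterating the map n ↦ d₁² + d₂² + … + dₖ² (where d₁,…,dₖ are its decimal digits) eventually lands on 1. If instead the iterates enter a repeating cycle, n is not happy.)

not happy

53 → 5² + 3² = 25 + 9 = 34
34 → 3² + 4² = 9 + 16 = 25
25 → 2² + 5² = 4 + 25 = 29
29 → 2² + 9² = 4 + 81 = 85
85 → 8² + 5² = 64 + 25 = 89
89 → 8² + 9² = 64 + 81 = 145
145 → 1² + 4² + 5² = 1 + 16 + 25 = 42
42 → 4² + 2² = 16 + 4 = 20
20 → 2² + 0² = 4 + 0 = 4
4 → 4² = 16
16 → 1² + 6² = 1 + 36 = 37
37 → 3² + 7² = 9 + 49 = 58
58 → 5² + 8² = 25 + 64 = 89  — 89 already seen; the sequence cycles without reaching 1.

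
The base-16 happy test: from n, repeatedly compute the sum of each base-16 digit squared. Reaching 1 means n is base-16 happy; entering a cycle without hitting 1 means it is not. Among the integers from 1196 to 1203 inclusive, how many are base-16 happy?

4

1196: 1196 → 260 → 17 → 2 → 4 → 16 → 1  (reaches 1)
1197: 1197 → 285 → 171 → 221 → 338 → 30 → 197 → 169 → 181 → 146 → 85 → 50 → 13 → 169  (repeats 169)
1198: 1198 → 312 → 74 → 116 → 65 → 17 → 2 → 4 → 16 → 1  (reaches 1)
1199: 1199 → 341 → 51 → 18 → 5 → 25 → 82 → 29 → 170 → 200 → 208 → 169 → 181 → 146 → 85 → 50 → 13 → 169  (repeats 169)
1200: 1200 → 137 → 145 → 82 → 29 → 170 → 200 → 208 → 169 → 181 → 146 → 85 → 50 → 13 → 169  (repeats 169)
1201: 1201 → 138 → 164 → 116 → 65 → 17 → 2 → 4 → 16 → 1  (reaches 1)
1202: 1202 → 141 → 233 → 277 → 27 → 122 → 149 → 106 → 136 → 128 → 64 → 16 → 1  (reaches 1)
1203: 1203 → 146 → 85 → 50 → 13 → 169 → 181 → 146  (repeats 146)
base-16 happy: 1196, 1198, 1201, 1202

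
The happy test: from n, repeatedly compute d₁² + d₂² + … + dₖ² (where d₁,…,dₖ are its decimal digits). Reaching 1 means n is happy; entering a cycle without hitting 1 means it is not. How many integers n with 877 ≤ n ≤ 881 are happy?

1

877: 877 → 162 → 41 → 17 → 50 → 25 → 29 → 85 → 89 → 145 → 42 → 20 → 4 → 16 → 37 → 58 → 89  (repeats 89)
878: 878 → 177 → 99 → 162 → 41 → 17 → 50 → 25 → 29 → 85 → 89 → 145 → 42 → 20 → 4 → 16 → 37 → 58 → 89  (repeats 89)
879: 879 → 194 → 98 → 145 → 42 → 20 → 4 → 16 → 37 → 58 → 89 → 145  (repeats 145)
880: 880 → 128 → 69 → 117 → 51 → 26 → 40 → 16 → 37 → 58 → 89 → 145 → 42 → 20 → 4 → 16  (repeats 16)
881: 881 → 129 → 86 → 100 → 1  (reaches 1)
happy: 881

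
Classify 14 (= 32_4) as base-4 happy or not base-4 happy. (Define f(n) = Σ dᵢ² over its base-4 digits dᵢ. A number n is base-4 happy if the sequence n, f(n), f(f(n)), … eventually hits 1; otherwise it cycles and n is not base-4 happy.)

14 = (3,2)_4 → 3² + 2² = 13
13 = (3,1)_4 → 3² + 1² = 10
10 = (2,2)_4 → 2² + 2² = 8
8 = (2,0)_4 → 2² + 0² = 4
4 = (1,0)_4 → 1² + 0² = 1  — reached 1.

base-4 happy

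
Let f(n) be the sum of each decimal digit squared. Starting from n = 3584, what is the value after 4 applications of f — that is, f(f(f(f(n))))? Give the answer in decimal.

3584 → 3² + 5² + 8² + 4² = 114
114 → 1² + 1² + 4² = 18
18 → 1² + 8² = 65
65 → 6² + 5² = 61

61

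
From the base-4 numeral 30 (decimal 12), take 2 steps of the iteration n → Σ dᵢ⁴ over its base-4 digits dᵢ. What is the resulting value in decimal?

12 = (3,0)_4 → 81
81 = (1,1,0,1)_4 → 3

3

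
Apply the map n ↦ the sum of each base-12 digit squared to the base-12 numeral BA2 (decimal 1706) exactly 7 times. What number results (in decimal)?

89

1706 = (11,10,2)_12 → 225
225 = (1,6,9)_12 → 118
118 = (9,10)_12 → 181
181 = (1,3,1)_12 → 11
11 = (11)_12 → 121
121 = (10,1)_12 → 101
101 = (8,5)_12 → 89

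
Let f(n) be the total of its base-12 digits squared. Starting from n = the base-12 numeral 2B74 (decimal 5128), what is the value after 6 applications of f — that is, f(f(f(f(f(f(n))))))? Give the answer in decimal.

5128 = (2,11,7,4)_12 → 2² + 11² + 7² + 4² = 190
190 = (1,3,10)_12 → 1² + 3² + 10² = 110
110 = (9,2)_12 → 9² + 2² = 85
85 = (7,1)_12 → 7² + 1² = 50
50 = (4,2)_12 → 4² + 2² = 20
20 = (1,8)_12 → 1² + 8² = 65

65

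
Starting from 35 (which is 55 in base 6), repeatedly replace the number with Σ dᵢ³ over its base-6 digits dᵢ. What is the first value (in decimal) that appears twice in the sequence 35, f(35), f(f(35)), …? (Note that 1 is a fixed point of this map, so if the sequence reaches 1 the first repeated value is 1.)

190

35 = (5,5)_6 → 5³ + 5³ = 250
250 = (1,0,5,4)_6 → 1³ + 0³ + 5³ + 4³ = 190
190 = (5,1,4)_6 → 5³ + 1³ + 4³ = 190  — 190 already appeared earlier.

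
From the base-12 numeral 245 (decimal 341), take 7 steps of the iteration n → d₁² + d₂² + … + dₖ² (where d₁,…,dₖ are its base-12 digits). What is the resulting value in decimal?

341 = (2,4,5)_12 → 45
45 = (3,9)_12 → 90
90 = (7,6)_12 → 85
85 = (7,1)_12 → 50
50 = (4,2)_12 → 20
20 = (1,8)_12 → 65
65 = (5,5)_12 → 50

50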